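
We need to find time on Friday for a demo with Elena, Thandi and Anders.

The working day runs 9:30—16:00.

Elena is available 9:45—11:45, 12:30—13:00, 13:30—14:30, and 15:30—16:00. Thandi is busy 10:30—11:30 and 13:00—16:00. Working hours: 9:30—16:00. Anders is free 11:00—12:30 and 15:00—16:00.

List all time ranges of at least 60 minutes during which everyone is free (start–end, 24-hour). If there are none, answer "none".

none

Thandi free within 09:30–16:00: 09:30–10:30, 11:30–13:00.
Elena ∩ Thandi: 09:45–10:30, 11:30–11:45, 12:30–13:00.
Elena ∩ Thandi ∩ Anders: 11:30–11:45.
Windows ≥ 60 min: (none).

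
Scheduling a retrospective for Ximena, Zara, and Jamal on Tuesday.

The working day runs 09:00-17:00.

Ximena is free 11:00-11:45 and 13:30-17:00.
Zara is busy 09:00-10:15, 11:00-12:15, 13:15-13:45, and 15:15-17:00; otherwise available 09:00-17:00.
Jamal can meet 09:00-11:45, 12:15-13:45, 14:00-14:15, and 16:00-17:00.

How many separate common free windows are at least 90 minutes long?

0

Zara free within 09:00–17:00: 10:15–11:00, 12:15–13:15, 13:45–15:15.
Ximena ∩ Zara: 13:45–15:15.
Ximena ∩ Zara ∩ Jamal: 14:00–14:15.
Windows ≥ 90 min: (none).
That's 0 windows.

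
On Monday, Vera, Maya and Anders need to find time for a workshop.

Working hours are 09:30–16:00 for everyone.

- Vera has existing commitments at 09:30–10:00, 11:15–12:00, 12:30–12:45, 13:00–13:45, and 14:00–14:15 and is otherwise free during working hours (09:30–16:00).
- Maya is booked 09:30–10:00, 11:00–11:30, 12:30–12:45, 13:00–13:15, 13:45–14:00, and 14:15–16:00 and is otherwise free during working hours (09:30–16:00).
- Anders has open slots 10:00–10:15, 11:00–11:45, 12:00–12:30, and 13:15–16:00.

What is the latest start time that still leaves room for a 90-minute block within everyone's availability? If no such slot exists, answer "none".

Vera free within 09:30–16:00: 10:00–11:15, 12:00–12:30, 12:45–13:00, 13:45–14:00, 14:15–16:00.
Maya free within 09:30–16:00: 10:00–11:00, 11:30–12:30, 12:45–13:00, 13:15–13:45, 14:00–14:15.
Vera ∩ Maya: 10:00–11:00, 12:00–12:30, 12:45–13:00.
Vera ∩ Maya ∩ Anders: 10:00–10:15, 12:00–12:30.
Windows ≥ 90 min: (none).

none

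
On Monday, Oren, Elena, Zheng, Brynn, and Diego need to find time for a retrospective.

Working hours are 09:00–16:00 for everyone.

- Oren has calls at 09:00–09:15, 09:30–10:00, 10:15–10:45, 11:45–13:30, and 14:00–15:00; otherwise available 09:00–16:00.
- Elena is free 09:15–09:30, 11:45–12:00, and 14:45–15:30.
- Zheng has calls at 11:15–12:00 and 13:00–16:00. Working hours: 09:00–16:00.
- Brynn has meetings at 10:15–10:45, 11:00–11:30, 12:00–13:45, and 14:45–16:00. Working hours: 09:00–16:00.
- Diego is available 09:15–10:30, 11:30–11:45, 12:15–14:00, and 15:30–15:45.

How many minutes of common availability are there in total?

Oren free within 09:00–16:00: 09:15–09:30, 10:00–10:15, 10:45–11:45, 13:30–14:00, 15:00–16:00.
Zheng free within 09:00–16:00: 09:00–11:15, 12:00–13:00.
Brynn free within 09:00–16:00: 09:00–10:15, 10:45–11:00, 11:30–12:00, 13:45–14:45.
Oren ∩ Elena: 09:15–09:30, 15:00–15:30.
Oren ∩ Elena ∩ Zheng: 09:15–09:30.
Oren ∩ Elena ∩ Zheng ∩ Brynn: 09:15–09:30.
Oren ∩ Elena ∩ Zheng ∩ Brynn ∩ Diego: 09:15–09:30.
Total common minutes: 15.

15 minutes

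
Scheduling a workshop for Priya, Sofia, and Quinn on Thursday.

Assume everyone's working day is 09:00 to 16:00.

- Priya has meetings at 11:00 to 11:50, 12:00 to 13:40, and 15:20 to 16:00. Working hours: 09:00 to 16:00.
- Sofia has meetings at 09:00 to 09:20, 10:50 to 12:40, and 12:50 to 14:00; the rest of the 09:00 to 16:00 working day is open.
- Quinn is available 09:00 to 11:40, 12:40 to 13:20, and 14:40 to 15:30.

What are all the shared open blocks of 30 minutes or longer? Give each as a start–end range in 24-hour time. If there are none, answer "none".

Priya free within 09:00–16:00: 09:00–11:00, 11:50–12:00, 13:40–15:20.
Sofia free within 09:00–16:00: 09:20–10:50, 12:40–12:50, 14:00–16:00.
Priya ∩ Sofia: 09:20–10:50, 14:00–15:20.
Priya ∩ Sofia ∩ Quinn: 09:20–10:50, 14:40–15:20.
Windows ≥ 30 min: 09:20–10:50, 14:40–15:20.

09:20–10:50, 14:40–15:20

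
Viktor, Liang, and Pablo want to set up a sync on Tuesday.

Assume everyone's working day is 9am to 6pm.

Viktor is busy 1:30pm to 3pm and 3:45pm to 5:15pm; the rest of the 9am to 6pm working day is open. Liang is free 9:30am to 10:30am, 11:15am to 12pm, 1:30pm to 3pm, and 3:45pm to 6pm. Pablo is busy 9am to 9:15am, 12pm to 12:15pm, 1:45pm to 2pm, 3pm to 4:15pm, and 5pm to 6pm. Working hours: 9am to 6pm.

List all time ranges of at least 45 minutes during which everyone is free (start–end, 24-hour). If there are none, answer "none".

09:30–10:30, 11:15–12:00

Viktor free within 09:00–18:00: 09:00–13:30, 15:00–15:45, 17:15–18:00.
Pablo free within 09:00–18:00: 09:15–12:00, 12:15–13:45, 14:00–15:00, 16:15–17:00.
Viktor ∩ Liang: 09:30–10:30, 11:15–12:00, 17:15–18:00.
Viktor ∩ Liang ∩ Pablo: 09:30–10:30, 11:15–12:00.
Windows ≥ 45 min: 09:30–10:30, 11:15–12:00.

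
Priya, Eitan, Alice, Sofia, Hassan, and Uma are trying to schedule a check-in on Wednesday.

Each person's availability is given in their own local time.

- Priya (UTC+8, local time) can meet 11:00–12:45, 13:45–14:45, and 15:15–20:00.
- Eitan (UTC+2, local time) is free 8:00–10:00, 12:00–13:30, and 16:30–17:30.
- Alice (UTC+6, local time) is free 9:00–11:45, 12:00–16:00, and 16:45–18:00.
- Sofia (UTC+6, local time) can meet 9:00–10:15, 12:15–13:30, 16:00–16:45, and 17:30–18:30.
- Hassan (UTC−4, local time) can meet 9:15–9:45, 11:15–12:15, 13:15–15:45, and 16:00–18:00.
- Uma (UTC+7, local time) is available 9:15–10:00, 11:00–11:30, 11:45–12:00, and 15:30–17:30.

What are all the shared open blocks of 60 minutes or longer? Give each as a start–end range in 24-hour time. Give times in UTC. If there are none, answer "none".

none

Priya → UTC: 03:00–04:45, 05:45–06:45, 07:15–12:00.
Eitan → UTC: 06:00–08:00, 10:00–11:30, 14:30–15:30.
Alice → UTC: 03:00–05:45, 06:00–10:00, 10:45–12:00.
Sofia → UTC: 03:00–04:15, 06:15–07:30, 10:00–10:45, 11:30–12:30.
Hassan → UTC: 13:15–13:45, 15:15–16:15, 17:15–19:45, 20:00–22:00.
Uma → UTC: 02:15–03:00, 04:00–04:30, 04:45–05:00, 08:30–10:30.
Priya ∩ Eitan: 06:00–06:45, 07:15–08:00, 10:00–11:30.
Priya ∩ Eitan ∩ Alice: 06:00–06:45, 07:15–08:00, 10:45–11:30.
Priya ∩ Eitan ∩ Alice ∩ Sofia: 06:15–06:45, 07:15–07:30.
Priya ∩ Eitan ∩ Alice ∩ Sofia ∩ Hassan: (none).
Priya ∩ Eitan ∩ Alice ∩ Sofia ∩ Hassan ∩ Uma: (none).
Windows ≥ 60 min: (none).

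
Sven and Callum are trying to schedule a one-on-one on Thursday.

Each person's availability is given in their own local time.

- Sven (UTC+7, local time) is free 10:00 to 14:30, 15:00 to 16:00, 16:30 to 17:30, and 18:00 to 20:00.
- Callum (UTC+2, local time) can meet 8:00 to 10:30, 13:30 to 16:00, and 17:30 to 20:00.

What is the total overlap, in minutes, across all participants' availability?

Sven → UTC: 03:00–07:30, 08:00–09:00, 09:30–10:30, 11:00–13:00.
Callum → UTC: 06:00–08:30, 11:30–14:00, 15:30–18:00.
Sven ∩ Callum: 06:00–07:30, 08:00–08:30, 11:30–13:00.
Total common minutes: 90 + 30 + 90 = 210.

210 minutes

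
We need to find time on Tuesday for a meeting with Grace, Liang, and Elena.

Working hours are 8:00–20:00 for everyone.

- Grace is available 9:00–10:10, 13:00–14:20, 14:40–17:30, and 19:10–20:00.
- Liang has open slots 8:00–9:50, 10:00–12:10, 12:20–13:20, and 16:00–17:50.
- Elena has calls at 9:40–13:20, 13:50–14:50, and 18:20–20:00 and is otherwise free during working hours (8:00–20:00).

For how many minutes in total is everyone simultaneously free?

Elena free within 08:00–20:00: 08:00–09:40, 13:20–13:50, 14:50–18:20.
Grace ∩ Liang: 09:00–09:50, 10:00–10:10, 13:00–13:20, 16:00–17:30.
Grace ∩ Liang ∩ Elena: 09:00–09:40, 16:00–17:30.
Total common minutes: 40 + 90 = 130.

130 minutes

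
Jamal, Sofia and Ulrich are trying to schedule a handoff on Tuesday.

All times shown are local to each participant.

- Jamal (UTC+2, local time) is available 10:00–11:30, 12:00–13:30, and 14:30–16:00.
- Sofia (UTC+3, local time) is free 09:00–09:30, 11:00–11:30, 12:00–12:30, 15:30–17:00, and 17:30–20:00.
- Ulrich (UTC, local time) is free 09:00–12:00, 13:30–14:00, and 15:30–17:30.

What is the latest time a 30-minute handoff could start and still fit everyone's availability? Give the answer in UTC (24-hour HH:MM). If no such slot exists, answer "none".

Jamal → UTC: 08:00–09:30, 10:00–11:30, 12:30–14:00.
Sofia → UTC: 06:00–06:30, 08:00–08:30, 09:00–09:30, 12:30–14:00, 14:30–17:00.
Ulrich → UTC: 09:00–12:00, 13:30–14:00, 15:30–17:30.
Jamal ∩ Sofia: 08:00–08:30, 09:00–09:30, 12:30–14:00.
Jamal ∩ Sofia ∩ Ulrich: 09:00–09:30, 13:30–14:00.
Windows ≥ 30 min: 09:00–09:30, 13:30–14:00.
Latest start in the last window 13:30–14:00 is 14:00 − 30 min = 13:30.

13:30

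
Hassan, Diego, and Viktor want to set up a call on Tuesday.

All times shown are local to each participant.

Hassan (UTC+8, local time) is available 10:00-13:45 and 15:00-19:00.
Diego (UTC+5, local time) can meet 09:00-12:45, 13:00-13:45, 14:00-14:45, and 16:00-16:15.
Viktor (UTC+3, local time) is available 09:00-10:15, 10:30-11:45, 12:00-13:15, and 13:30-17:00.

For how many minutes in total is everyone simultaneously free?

120 minutes

Hassan → UTC: 02:00–05:45, 07:00–11:00.
Diego → UTC: 04:00–07:45, 08:00–08:45, 09:00–09:45, 11:00–11:15.
Viktor → UTC: 06:00–07:15, 07:30–08:45, 09:00–10:15, 10:30–14:00.
Hassan ∩ Diego: 04:00–05:45, 07:00–07:45, 08:00–08:45, 09:00–09:45.
Hassan ∩ Diego ∩ Viktor: 07:00–07:15, 07:30–07:45, 08:00–08:45, 09:00–09:45.
Total common minutes: 15 + 15 + 45 + 45 = 120.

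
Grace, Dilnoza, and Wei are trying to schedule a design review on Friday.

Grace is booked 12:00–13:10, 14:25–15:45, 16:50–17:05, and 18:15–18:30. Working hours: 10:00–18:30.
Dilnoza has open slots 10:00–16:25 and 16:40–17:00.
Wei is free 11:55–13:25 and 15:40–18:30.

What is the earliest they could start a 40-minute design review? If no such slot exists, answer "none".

Grace free within 10:00–18:30: 10:00–12:00, 13:10–14:25, 15:45–16:50, 17:05–18:15.
Grace ∩ Dilnoza: 10:00–12:00, 13:10–14:25, 15:45–16:25, 16:40–16:50.
Grace ∩ Dilnoza ∩ Wei: 11:55–12:00, 13:10–13:25, 15:45–16:25, 16:40–16:50.
Windows ≥ 40 min: 15:45–16:25.
Earliest such window starts at 15:45.

15:45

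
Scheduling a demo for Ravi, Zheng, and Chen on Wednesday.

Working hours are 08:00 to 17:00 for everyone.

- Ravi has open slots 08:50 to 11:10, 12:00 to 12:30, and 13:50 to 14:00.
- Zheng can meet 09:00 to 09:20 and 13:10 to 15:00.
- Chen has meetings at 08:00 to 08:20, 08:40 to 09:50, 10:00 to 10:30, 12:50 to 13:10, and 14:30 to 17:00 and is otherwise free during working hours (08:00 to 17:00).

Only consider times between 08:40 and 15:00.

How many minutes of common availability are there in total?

Chen free within 08:00–17:00: 08:20–08:40, 09:50–10:00, 10:30–12:50, 13:10–14:30.
Ravi ∩ Zheng: 09:00–09:20, 13:50–14:00.
Ravi ∩ Zheng ∩ Chen: 13:50–14:00.
Restricted to 08:40–15:00: 13:50–14:00.
Total common minutes: 10.

10 minutes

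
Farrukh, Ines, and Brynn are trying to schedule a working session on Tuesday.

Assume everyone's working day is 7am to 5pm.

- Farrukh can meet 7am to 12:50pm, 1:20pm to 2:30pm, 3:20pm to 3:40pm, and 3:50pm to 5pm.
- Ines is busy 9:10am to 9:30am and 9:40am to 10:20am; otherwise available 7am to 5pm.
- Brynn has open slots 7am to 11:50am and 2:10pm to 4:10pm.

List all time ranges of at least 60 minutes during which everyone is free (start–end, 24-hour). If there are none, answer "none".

Ines free within 07:00–17:00: 07:00–09:10, 09:30–09:40, 10:20–17:00.
Farrukh ∩ Ines: 07:00–09:10, 09:30–09:40, 10:20–12:50, 13:20–14:30, 15:20–15:40, 15:50–17:00.
Farrukh ∩ Ines ∩ Brynn: 07:00–09:10, 09:30–09:40, 10:20–11:50, 14:10–14:30, 15:20–15:40, 15:50–16:10.
Windows ≥ 60 min: 07:00–09:10, 10:20–11:50.

07:00–09:10, 10:20–11:50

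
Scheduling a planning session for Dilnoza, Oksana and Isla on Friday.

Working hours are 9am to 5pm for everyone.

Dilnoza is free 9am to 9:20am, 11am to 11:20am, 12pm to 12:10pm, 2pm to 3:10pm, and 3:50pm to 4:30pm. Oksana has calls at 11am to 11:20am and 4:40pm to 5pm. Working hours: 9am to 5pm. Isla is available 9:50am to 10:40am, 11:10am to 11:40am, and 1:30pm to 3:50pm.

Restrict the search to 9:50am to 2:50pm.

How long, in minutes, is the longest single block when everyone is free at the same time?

50 minutes

Oksana free within 09:00–17:00: 09:00–11:00, 11:20–16:40.
Dilnoza ∩ Oksana: 09:00–09:20, 12:00–12:10, 14:00–15:10, 15:50–16:30.
Dilnoza ∩ Oksana ∩ Isla: 14:00–15:10.
Restricted to 09:50–14:50: 14:00–14:50.
Single common window of 50 minutes.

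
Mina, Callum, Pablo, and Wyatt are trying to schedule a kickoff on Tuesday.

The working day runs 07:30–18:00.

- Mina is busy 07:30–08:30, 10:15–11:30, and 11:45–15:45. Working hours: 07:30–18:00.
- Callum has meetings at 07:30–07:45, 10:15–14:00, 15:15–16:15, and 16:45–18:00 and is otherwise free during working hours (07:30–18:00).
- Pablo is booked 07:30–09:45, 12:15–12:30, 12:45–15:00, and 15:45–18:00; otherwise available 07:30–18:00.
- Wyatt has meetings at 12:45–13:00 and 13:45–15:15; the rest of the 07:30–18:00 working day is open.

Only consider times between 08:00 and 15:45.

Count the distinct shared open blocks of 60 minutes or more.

Mina free within 07:30–18:00: 08:30–10:15, 11:30–11:45, 15:45–18:00.
Callum free within 07:30–18:00: 07:45–10:15, 14:00–15:15, 16:15–16:45.
Pablo free within 07:30–18:00: 09:45–12:15, 12:30–12:45, 15:00–15:45.
Wyatt free within 07:30–18:00: 07:30–12:45, 13:00–13:45, 15:15–18:00.
Mina ∩ Callum: 08:30–10:15, 16:15–16:45.
Mina ∩ Callum ∩ Pablo: 09:45–10:15.
Mina ∩ Callum ∩ Pablo ∩ Wyatt: 09:45–10:15.
Restricted to 08:00–15:45: 09:45–10:15.
Windows ≥ 60 min: (none).
That's 0 windows.

0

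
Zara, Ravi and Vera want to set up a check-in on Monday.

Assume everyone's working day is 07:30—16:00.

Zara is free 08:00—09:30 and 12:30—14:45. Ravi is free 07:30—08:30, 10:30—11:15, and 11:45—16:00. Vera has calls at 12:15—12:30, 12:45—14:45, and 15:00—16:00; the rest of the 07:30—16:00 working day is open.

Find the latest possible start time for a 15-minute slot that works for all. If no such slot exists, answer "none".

12:30

Vera free within 07:30–16:00: 07:30–12:15, 12:30–12:45, 14:45–15:00.
Zara ∩ Ravi: 08:00–08:30, 12:30–14:45.
Zara ∩ Ravi ∩ Vera: 08:00–08:30, 12:30–12:45.
Windows ≥ 15 min: 08:00–08:30, 12:30–12:45.
Latest start in the last window 12:30–12:45 is 12:45 − 15 min = 12:30.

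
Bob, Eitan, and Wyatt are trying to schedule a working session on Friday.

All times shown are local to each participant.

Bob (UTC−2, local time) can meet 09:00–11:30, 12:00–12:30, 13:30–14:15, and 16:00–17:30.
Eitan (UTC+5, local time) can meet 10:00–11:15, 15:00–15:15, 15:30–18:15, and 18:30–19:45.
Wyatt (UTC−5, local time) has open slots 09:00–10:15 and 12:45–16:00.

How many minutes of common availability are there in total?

30 minutes

Bob → UTC: 11:00–13:30, 14:00–14:30, 15:30–16:15, 18:00–19:30.
Eitan → UTC: 05:00–06:15, 10:00–10:15, 10:30–13:15, 13:30–14:45.
Wyatt → UTC: 14:00–15:15, 17:45–21:00.
Bob ∩ Eitan: 11:00–13:15, 14:00–14:30.
Bob ∩ Eitan ∩ Wyatt: 14:00–14:30.
Total common minutes: 30.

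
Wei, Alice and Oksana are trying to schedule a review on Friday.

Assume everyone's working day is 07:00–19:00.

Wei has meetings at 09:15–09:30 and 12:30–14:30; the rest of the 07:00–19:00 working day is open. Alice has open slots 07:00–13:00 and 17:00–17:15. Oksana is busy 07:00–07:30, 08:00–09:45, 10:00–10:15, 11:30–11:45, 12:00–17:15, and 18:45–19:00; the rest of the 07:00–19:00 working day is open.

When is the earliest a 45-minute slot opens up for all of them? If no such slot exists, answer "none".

Wei free within 07:00–19:00: 07:00–09:15, 09:30–12:30, 14:30–19:00.
Oksana free within 07:00–19:00: 07:30–08:00, 09:45–10:00, 10:15–11:30, 11:45–12:00, 17:15–18:45.
Wei ∩ Alice: 07:00–09:15, 09:30–12:30, 17:00–17:15.
Wei ∩ Alice ∩ Oksana: 07:30–08:00, 09:45–10:00, 10:15–11:30, 11:45–12:00.
Windows ≥ 45 min: 10:15–11:30.
Earliest such window starts at 10:15.

10:15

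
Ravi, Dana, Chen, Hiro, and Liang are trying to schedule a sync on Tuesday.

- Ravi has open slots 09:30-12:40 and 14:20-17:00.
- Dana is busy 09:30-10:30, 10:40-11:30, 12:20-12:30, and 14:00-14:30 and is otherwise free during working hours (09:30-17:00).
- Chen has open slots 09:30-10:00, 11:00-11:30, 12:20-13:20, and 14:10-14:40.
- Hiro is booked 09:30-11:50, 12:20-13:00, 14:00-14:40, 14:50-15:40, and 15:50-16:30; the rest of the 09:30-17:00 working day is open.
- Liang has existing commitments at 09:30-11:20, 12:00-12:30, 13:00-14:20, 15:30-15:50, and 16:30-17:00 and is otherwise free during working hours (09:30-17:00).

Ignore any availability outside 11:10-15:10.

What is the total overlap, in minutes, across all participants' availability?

Dana free within 09:30–17:00: 10:30–10:40, 11:30–12:20, 12:30–14:00, 14:30–17:00.
Hiro free within 09:30–17:00: 11:50–12:20, 13:00–14:00, 14:40–14:50, 15:40–15:50, 16:30–17:00.
Liang free within 09:30–17:00: 11:20–12:00, 12:30–13:00, 14:20–15:30, 15:50–16:30.
Ravi ∩ Dana: 10:30–10:40, 11:30–12:20, 12:30–12:40, 14:30–17:00.
Ravi ∩ Dana ∩ Chen: 12:30–12:40, 14:30–14:40.
Ravi ∩ Dana ∩ Chen ∩ Hiro: (none).
Ravi ∩ Dana ∩ Chen ∩ Hiro ∩ Liang: (none).
Restricted to 11:10–15:10: (none).
Total common minutes: 0.

0 minutes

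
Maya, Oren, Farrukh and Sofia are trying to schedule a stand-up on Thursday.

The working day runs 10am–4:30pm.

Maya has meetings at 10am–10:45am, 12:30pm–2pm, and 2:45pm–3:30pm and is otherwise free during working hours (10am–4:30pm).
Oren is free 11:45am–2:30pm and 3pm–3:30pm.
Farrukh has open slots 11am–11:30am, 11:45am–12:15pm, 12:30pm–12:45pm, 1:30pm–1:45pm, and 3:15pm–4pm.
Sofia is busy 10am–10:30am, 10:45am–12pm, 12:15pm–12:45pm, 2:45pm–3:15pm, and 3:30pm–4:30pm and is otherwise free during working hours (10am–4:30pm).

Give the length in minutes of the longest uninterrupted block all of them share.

Maya free within 10:00–16:30: 10:45–12:30, 14:00–14:45, 15:30–16:30.
Sofia free within 10:00–16:30: 10:30–10:45, 12:00–12:15, 12:45–14:45, 15:15–15:30.
Maya ∩ Oren: 11:45–12:30, 14:00–14:30.
Maya ∩ Oren ∩ Farrukh: 11:45–12:15.
Maya ∩ Oren ∩ Farrukh ∩ Sofia: 12:00–12:15.
Single common window of 15 minutes.

15 minutes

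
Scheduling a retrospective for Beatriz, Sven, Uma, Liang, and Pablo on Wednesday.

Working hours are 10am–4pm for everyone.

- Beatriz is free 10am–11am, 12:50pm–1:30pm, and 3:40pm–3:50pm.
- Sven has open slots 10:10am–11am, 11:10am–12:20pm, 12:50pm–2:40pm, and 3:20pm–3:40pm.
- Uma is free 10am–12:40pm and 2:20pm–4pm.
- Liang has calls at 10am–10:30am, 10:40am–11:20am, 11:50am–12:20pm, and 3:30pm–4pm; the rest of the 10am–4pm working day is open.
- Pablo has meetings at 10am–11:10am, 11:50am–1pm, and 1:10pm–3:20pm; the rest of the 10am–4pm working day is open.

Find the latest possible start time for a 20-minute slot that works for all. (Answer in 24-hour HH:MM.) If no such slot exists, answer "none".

none

Liang free within 10:00–16:00: 10:30–10:40, 11:20–11:50, 12:20–15:30.
Pablo free within 10:00–16:00: 11:10–11:50, 13:00–13:10, 15:20–16:00.
Beatriz ∩ Sven: 10:10–11:00, 12:50–13:30.
Beatriz ∩ Sven ∩ Uma: 10:10–11:00.
Beatriz ∩ Sven ∩ Uma ∩ Liang: 10:30–10:40.
Beatriz ∩ Sven ∩ Uma ∩ Liang ∩ Pablo: (none).
Windows ≥ 20 min: (none).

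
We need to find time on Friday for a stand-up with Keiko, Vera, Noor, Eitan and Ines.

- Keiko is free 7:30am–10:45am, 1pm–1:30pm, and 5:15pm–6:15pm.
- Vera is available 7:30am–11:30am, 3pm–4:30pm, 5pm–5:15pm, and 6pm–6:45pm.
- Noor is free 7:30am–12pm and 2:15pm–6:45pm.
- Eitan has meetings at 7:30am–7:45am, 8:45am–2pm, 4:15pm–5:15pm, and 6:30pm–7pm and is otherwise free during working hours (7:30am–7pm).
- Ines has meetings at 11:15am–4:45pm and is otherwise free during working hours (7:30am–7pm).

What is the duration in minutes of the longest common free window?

Eitan free within 07:30–19:00: 07:45–08:45, 14:00–16:15, 17:15–18:30.
Ines free within 07:30–19:00: 07:30–11:15, 16:45–19:00.
Keiko ∩ Vera: 07:30–10:45, 18:00–18:15.
Keiko ∩ Vera ∩ Noor: 07:30–10:45, 18:00–18:15.
Keiko ∩ Vera ∩ Noor ∩ Eitan: 07:45–08:45, 18:00–18:15.
Keiko ∩ Vera ∩ Noor ∩ Eitan ∩ Ines: 07:45–08:45, 18:00–18:15.
Common window lengths: 60, 15 min; longest is 60.

60 minutes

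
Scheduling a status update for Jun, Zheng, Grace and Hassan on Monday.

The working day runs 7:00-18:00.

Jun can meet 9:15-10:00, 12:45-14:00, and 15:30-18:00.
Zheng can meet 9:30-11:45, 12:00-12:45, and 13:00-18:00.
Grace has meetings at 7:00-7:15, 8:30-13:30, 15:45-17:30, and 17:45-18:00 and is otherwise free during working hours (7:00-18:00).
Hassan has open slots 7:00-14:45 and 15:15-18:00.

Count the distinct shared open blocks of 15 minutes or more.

Grace free within 07:00–18:00: 07:15–08:30, 13:30–15:45, 17:30–17:45.
Jun ∩ Zheng: 09:30–10:00, 13:00–14:00, 15:30–18:00.
Jun ∩ Zheng ∩ Grace: 13:30–14:00, 15:30–15:45, 17:30–17:45.
Jun ∩ Zheng ∩ Grace ∩ Hassan: 13:30–14:00, 15:30–15:45, 17:30–17:45.
Windows ≥ 15 min: 13:30–14:00, 15:30–15:45, 17:30–17:45.
That's 3 windows.

3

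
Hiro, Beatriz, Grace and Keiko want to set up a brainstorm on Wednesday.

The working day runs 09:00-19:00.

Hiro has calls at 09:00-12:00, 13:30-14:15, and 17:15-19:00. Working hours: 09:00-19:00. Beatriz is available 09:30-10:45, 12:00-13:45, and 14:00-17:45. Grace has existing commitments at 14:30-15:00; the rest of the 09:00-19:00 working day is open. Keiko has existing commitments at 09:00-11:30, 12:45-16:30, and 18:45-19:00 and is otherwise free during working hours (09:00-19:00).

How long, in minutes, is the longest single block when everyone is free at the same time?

Hiro free within 09:00–19:00: 12:00–13:30, 14:15–17:15.
Grace free within 09:00–19:00: 09:00–14:30, 15:00–19:00.
Keiko free within 09:00–19:00: 11:30–12:45, 16:30–18:45.
Hiro ∩ Beatriz: 12:00–13:30, 14:15–17:15.
Hiro ∩ Beatriz ∩ Grace: 12:00–13:30, 14:15–14:30, 15:00–17:15.
Hiro ∩ Beatriz ∩ Grace ∩ Keiko: 12:00–12:45, 16:30–17:15.
Common window lengths: 45, 45 min; longest is 45.

45 minutes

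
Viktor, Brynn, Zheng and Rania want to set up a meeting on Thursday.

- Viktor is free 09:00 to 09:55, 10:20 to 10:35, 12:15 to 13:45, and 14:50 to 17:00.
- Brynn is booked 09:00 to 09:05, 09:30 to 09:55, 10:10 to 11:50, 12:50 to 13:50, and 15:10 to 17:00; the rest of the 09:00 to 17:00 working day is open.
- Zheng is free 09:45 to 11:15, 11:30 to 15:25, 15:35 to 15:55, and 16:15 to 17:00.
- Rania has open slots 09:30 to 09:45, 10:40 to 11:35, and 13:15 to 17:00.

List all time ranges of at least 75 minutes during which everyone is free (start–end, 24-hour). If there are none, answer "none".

Brynn free within 09:00–17:00: 09:05–09:30, 09:55–10:10, 11:50–12:50, 13:50–15:10.
Viktor ∩ Brynn: 09:05–09:30, 12:15–12:50, 14:50–15:10.
Viktor ∩ Brynn ∩ Zheng: 12:15–12:50, 14:50–15:10.
Viktor ∩ Brynn ∩ Zheng ∩ Rania: 14:50–15:10.
Windows ≥ 75 min: (none).

none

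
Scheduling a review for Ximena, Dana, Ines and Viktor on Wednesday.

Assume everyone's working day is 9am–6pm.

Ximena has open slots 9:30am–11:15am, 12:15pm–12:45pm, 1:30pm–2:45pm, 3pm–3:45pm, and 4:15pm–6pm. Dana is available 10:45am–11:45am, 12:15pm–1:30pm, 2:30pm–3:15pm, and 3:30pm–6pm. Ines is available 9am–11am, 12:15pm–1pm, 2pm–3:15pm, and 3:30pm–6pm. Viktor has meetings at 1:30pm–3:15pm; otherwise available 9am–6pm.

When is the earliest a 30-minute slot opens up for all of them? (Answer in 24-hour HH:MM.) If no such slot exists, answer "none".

12:15

Viktor free within 09:00–18:00: 09:00–13:30, 15:15–18:00.
Ximena ∩ Dana: 10:45–11:15, 12:15–12:45, 14:30–14:45, 15:00–15:15, 15:30–15:45, 16:15–18:00.
Ximena ∩ Dana ∩ Ines: 10:45–11:00, 12:15–12:45, 14:30–14:45, 15:00–15:15, 15:30–15:45, 16:15–18:00.
Ximena ∩ Dana ∩ Ines ∩ Viktor: 10:45–11:00, 12:15–12:45, 15:30–15:45, 16:15–18:00.
Windows ≥ 30 min: 12:15–12:45, 16:15–18:00.
Earliest such window starts at 12:15.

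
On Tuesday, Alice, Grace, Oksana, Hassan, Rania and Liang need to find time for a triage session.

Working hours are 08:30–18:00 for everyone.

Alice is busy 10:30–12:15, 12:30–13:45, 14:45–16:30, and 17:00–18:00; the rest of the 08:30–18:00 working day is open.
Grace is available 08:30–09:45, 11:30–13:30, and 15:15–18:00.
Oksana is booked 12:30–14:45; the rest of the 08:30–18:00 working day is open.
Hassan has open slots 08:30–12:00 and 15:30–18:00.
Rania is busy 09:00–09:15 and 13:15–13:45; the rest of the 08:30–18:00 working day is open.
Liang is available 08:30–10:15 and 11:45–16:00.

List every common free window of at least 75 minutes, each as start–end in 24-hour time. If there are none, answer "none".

Alice free within 08:30–18:00: 08:30–10:30, 12:15–12:30, 13:45–14:45, 16:30–17:00.
Oksana free within 08:30–18:00: 08:30–12:30, 14:45–18:00.
Rania free within 08:30–18:00: 08:30–09:00, 09:15–13:15, 13:45–18:00.
Alice ∩ Grace: 08:30–09:45, 12:15–12:30, 16:30–17:00.
Alice ∩ Grace ∩ Oksana: 08:30–09:45, 12:15–12:30, 16:30–17:00.
Alice ∩ Grace ∩ Oksana ∩ Hassan: 08:30–09:45, 16:30–17:00.
Alice ∩ Grace ∩ Oksana ∩ Hassan ∩ Rania: 08:30–09:00, 09:15–09:45, 16:30–17:00.
Alice ∩ Grace ∩ Oksana ∩ Hassan ∩ Rania ∩ Liang: 08:30–09:00, 09:15–09:45.
Windows ≥ 75 min: (none).

none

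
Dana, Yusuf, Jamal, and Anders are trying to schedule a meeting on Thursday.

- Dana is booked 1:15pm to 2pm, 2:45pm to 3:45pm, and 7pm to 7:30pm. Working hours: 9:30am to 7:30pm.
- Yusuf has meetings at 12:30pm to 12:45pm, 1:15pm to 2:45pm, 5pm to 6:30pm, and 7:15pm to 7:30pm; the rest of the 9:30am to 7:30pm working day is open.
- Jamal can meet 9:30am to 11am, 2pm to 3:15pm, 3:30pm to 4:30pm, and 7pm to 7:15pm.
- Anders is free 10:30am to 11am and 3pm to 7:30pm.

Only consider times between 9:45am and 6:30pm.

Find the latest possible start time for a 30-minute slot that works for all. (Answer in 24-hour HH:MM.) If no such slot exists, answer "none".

16:00

Dana free within 09:30–19:30: 09:30–13:15, 14:00–14:45, 15:45–19:00.
Yusuf free within 09:30–19:30: 09:30–12:30, 12:45–13:15, 14:45–17:00, 18:30–19:15.
Dana ∩ Yusuf: 09:30–12:30, 12:45–13:15, 15:45–17:00, 18:30–19:00.
Dana ∩ Yusuf ∩ Jamal: 09:30–11:00, 15:45–16:30.
Dana ∩ Yusuf ∩ Jamal ∩ Anders: 10:30–11:00, 15:45–16:30.
Restricted to 09:45–18:30: 10:30–11:00, 15:45–16:30.
Windows ≥ 30 min: 10:30–11:00, 15:45–16:30.
Latest start in the last window 15:45–16:30 is 16:30 − 30 min = 16:00.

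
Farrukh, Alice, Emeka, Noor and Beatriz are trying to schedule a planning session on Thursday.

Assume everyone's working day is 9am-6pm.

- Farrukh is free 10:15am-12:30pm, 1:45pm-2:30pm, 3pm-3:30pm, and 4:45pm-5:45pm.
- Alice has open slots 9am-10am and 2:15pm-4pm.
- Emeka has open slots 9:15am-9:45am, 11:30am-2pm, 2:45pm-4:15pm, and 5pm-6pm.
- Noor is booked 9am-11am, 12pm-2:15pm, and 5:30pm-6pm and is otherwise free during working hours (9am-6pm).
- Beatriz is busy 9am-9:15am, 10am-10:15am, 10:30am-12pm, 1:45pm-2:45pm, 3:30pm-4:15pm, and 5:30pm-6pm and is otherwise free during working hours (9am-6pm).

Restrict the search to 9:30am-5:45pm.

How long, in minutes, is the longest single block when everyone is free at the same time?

Noor free within 09:00–18:00: 11:00–12:00, 14:15–17:30.
Beatriz free within 09:00–18:00: 09:15–10:00, 10:15–10:30, 12:00–13:45, 14:45–15:30, 16:15–17:30.
Farrukh ∩ Alice: 14:15–14:30, 15:00–15:30.
Farrukh ∩ Alice ∩ Emeka: 15:00–15:30.
Farrukh ∩ Alice ∩ Emeka ∩ Noor: 15:00–15:30.
Farrukh ∩ Alice ∩ Emeka ∩ Noor ∩ Beatriz: 15:00–15:30.
Restricted to 09:30–17:45: 15:00–15:30.
Single common window of 30 minutes.

30 minutes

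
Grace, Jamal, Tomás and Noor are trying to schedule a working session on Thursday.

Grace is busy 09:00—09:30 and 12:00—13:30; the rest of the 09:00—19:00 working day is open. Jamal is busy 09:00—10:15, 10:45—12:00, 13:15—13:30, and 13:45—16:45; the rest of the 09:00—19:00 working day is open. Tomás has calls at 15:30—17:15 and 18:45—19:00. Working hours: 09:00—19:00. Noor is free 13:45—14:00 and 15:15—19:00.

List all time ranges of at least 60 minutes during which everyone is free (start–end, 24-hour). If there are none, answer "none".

Grace free within 09:00–19:00: 09:30–12:00, 13:30–19:00.
Jamal free within 09:00–19:00: 10:15–10:45, 12:00–13:15, 13:30–13:45, 16:45–19:00.
Tomás free within 09:00–19:00: 09:00–15:30, 17:15–18:45.
Grace ∩ Jamal: 10:15–10:45, 13:30–13:45, 16:45–19:00.
Grace ∩ Jamal ∩ Tomás: 10:15–10:45, 13:30–13:45, 17:15–18:45.
Grace ∩ Jamal ∩ Tomás ∩ Noor: 17:15–18:45.
Windows ≥ 60 min: 17:15–18:45.

17:15–18:45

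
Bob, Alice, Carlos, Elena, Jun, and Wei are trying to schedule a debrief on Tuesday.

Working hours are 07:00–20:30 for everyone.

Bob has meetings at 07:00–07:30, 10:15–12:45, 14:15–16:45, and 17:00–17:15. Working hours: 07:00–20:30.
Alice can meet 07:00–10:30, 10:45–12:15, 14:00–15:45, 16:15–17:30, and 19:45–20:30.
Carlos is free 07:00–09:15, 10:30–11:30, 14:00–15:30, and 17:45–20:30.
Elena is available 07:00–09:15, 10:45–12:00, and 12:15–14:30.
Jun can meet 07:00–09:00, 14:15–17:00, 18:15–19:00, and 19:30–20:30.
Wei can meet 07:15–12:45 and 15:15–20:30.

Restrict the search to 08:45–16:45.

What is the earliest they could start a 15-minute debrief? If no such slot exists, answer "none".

08:45

Bob free within 07:00–20:30: 07:30–10:15, 12:45–14:15, 16:45–17:00, 17:15–20:30.
Bob ∩ Alice: 07:30–10:15, 14:00–14:15, 16:45–17:00, 17:15–17:30, 19:45–20:30.
Bob ∩ Alice ∩ Carlos: 07:30–09:15, 14:00–14:15, 19:45–20:30.
Bob ∩ Alice ∩ Carlos ∩ Elena: 07:30–09:15, 14:00–14:15.
Bob ∩ Alice ∩ Carlos ∩ Elena ∩ Jun: 07:30–09:00.
Bob ∩ Alice ∩ Carlos ∩ Elena ∩ Jun ∩ Wei: 07:30–09:00.
Restricted to 08:45–16:45: 08:45–09:00.
Windows ≥ 15 min: 08:45–09:00.
Earliest such window starts at 08:45.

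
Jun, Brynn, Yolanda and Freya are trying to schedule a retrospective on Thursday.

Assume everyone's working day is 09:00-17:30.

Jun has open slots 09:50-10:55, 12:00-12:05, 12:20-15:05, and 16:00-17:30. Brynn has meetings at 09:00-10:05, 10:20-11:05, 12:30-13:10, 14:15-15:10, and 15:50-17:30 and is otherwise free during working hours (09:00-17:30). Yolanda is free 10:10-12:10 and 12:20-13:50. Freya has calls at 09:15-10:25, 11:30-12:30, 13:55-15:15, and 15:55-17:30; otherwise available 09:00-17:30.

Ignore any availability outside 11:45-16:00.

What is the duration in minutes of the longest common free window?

40 minutes

Brynn free within 09:00–17:30: 10:05–10:20, 11:05–12:30, 13:10–14:15, 15:10–15:50.
Freya free within 09:00–17:30: 09:00–09:15, 10:25–11:30, 12:30–13:55, 15:15–15:55.
Jun ∩ Brynn: 10:05–10:20, 12:00–12:05, 12:20–12:30, 13:10–14:15.
Jun ∩ Brynn ∩ Yolanda: 10:10–10:20, 12:00–12:05, 12:20–12:30, 13:10–13:50.
Jun ∩ Brynn ∩ Yolanda ∩ Freya: 13:10–13:50.
Restricted to 11:45–16:00: 13:10–13:50.
Single common window of 40 minutes.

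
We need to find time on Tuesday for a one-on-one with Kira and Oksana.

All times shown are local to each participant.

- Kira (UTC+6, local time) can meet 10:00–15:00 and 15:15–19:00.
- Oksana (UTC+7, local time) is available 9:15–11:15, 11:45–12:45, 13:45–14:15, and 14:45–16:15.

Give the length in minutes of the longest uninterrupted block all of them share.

Kira → UTC: 04:00–09:00, 09:15–13:00.
Oksana → UTC: 02:15–04:15, 04:45–05:45, 06:45–07:15, 07:45–09:15.
Kira ∩ Oksana: 04:00–04:15, 04:45–05:45, 06:45–07:15, 07:45–09:00.
Common window lengths: 15, 60, 30, 75 min; longest is 75.

75 minutes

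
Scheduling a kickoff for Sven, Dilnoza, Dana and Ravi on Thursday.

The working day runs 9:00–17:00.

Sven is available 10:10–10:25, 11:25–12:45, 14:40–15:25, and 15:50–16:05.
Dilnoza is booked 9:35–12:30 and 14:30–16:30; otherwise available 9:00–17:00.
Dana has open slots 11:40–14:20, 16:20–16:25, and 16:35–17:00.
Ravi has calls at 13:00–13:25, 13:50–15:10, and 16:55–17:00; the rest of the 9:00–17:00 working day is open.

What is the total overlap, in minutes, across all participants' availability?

15 minutes

Dilnoza free within 09:00–17:00: 09:00–09:35, 12:30–14:30, 16:30–17:00.
Ravi free within 09:00–17:00: 09:00–13:00, 13:25–13:50, 15:10–16:55.
Sven ∩ Dilnoza: 12:30–12:45.
Sven ∩ Dilnoza ∩ Dana: 12:30–12:45.
Sven ∩ Dilnoza ∩ Dana ∩ Ravi: 12:30–12:45.
Total common minutes: 15.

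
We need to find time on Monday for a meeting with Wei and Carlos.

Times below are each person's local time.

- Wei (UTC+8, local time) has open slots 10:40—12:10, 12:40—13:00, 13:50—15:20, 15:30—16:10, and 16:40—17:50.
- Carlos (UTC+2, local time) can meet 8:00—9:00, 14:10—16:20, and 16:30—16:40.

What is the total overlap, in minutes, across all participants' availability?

60 minutes

Wei → UTC: 02:40–04:10, 04:40–05:00, 05:50–07:20, 07:30–08:10, 08:40–09:50.
Carlos → UTC: 06:00–07:00, 12:10–14:20, 14:30–14:40.
Wei ∩ Carlos: 06:00–07:00.
Total common minutes: 60.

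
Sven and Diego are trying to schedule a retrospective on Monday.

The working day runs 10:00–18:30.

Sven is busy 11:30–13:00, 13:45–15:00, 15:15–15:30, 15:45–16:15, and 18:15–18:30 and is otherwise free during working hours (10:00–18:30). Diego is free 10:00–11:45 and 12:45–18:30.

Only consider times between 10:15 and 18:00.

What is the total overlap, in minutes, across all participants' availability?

255 minutes

Sven free within 10:00–18:30: 10:00–11:30, 13:00–13:45, 15:00–15:15, 15:30–15:45, 16:15–18:15.
Sven ∩ Diego: 10:00–11:30, 13:00–13:45, 15:00–15:15, 15:30–15:45, 16:15–18:15.
Restricted to 10:15–18:00: 10:15–11:30, 13:00–13:45, 15:00–15:15, 15:30–15:45, 16:15–18:00.
Total common minutes: 75 + 45 + 15 + 15 + 105 = 255.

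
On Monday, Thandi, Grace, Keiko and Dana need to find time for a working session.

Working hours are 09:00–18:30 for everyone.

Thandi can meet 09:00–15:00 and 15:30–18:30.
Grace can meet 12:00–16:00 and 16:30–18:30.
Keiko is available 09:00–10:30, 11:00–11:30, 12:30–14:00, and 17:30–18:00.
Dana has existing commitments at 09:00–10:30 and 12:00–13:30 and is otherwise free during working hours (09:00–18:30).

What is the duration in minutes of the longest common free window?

30 minutes

Dana free within 09:00–18:30: 10:30–12:00, 13:30–18:30.
Thandi ∩ Grace: 12:00–15:00, 15:30–16:00, 16:30–18:30.
Thandi ∩ Grace ∩ Keiko: 12:30–14:00, 17:30–18:00.
Thandi ∩ Grace ∩ Keiko ∩ Dana: 13:30–14:00, 17:30–18:00.
Common window lengths: 30, 30 min; longest is 30.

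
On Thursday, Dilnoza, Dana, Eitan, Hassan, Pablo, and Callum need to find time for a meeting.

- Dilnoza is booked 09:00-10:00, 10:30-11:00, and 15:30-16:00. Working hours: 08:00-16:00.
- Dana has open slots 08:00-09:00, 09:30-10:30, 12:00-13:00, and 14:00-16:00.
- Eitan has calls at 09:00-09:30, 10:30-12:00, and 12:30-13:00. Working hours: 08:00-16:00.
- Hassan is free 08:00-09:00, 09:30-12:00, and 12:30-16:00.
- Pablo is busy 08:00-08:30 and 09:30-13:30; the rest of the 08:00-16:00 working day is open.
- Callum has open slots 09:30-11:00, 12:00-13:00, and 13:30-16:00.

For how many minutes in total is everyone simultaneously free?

Dilnoza free within 08:00–16:00: 08:00–09:00, 10:00–10:30, 11:00–15:30.
Eitan free within 08:00–16:00: 08:00–09:00, 09:30–10:30, 12:00–12:30, 13:00–16:00.
Pablo free within 08:00–16:00: 08:30–09:30, 13:30–16:00.
Dilnoza ∩ Dana: 08:00–09:00, 10:00–10:30, 12:00–13:00, 14:00–15:30.
Dilnoza ∩ Dana ∩ Eitan: 08:00–09:00, 10:00–10:30, 12:00–12:30, 14:00–15:30.
Dilnoza ∩ Dana ∩ Eitan ∩ Hassan: 08:00–09:00, 10:00–10:30, 14:00–15:30.
Dilnoza ∩ Dana ∩ Eitan ∩ Hassan ∩ Pablo: 08:30–09:00, 14:00–15:30.
Dilnoza ∩ Dana ∩ Eitan ∩ Hassan ∩ Pablo ∩ Callum: 14:00–15:30.
Total common minutes: 90.

90 minutes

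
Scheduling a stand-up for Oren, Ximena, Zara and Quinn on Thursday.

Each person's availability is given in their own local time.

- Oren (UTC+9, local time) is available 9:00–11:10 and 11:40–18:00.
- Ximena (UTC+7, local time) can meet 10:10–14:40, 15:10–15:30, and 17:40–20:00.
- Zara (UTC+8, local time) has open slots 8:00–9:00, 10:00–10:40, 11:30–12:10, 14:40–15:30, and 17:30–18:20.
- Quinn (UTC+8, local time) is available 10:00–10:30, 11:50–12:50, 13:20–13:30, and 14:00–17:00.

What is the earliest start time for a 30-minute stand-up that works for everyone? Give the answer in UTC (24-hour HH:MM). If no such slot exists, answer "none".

Oren → UTC: 00:00–02:10, 02:40–09:00.
Ximena → UTC: 03:10–07:40, 08:10–08:30, 10:40–13:00.
Zara → UTC: 00:00–01:00, 02:00–02:40, 03:30–04:10, 06:40–07:30, 09:30–10:20.
Quinn → UTC: 02:00–02:30, 03:50–04:50, 05:20–05:30, 06:00–09:00.
Oren ∩ Ximena: 03:10–07:40, 08:10–08:30.
Oren ∩ Ximena ∩ Zara: 03:30–04:10, 06:40–07:30.
Oren ∩ Ximena ∩ Zara ∩ Quinn: 03:50–04:10, 06:40–07:30.
Windows ≥ 30 min: 06:40–07:30.
Earliest such window starts at 06:40.

06:40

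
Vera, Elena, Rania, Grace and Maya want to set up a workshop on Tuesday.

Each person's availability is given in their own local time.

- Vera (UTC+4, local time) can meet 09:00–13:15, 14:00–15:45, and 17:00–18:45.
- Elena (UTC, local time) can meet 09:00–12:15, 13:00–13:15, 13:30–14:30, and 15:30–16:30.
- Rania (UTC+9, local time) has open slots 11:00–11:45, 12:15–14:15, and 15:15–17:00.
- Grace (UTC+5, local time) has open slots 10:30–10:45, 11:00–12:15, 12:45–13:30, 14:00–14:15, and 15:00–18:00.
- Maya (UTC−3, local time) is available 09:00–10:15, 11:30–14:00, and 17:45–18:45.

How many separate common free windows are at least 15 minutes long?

Vera → UTC: 05:00–09:15, 10:00–11:45, 13:00–14:45.
Elena → UTC: 09:00–12:15, 13:00–13:15, 13:30–14:30, 15:30–16:30.
Rania → UTC: 02:00–02:45, 03:15–05:15, 06:15–08:00.
Grace → UTC: 05:30–05:45, 06:00–07:15, 07:45–08:30, 09:00–09:15, 10:00–13:00.
Maya → UTC: 12:00–13:15, 14:30–17:00, 20:45–21:45.
Vera ∩ Elena: 09:00–09:15, 10:00–11:45, 13:00–13:15, 13:30–14:30.
Vera ∩ Elena ∩ Rania: (none).
Vera ∩ Elena ∩ Rania ∩ Grace: (none).
Vera ∩ Elena ∩ Rania ∩ Grace ∩ Maya: (none).
Windows ≥ 15 min: (none).
That's 0 windows.

0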